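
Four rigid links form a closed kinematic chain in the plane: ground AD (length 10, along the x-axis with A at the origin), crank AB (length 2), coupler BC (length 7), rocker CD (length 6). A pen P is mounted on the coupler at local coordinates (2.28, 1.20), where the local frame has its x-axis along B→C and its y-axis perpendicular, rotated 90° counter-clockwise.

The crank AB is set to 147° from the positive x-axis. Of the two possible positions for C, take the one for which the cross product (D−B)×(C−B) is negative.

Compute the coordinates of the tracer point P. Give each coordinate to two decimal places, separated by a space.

0.90 1.04

A=(0,0), D=(10.00,0)
B = A + 2.00·(cos147°, sin147°) = (-1.6773, 1.0893)
|BD| = 11.7280
circle(B,7.00) ∩ circle(D,6.00): a=6.4182, h=2.7939
  candidates: C₊=(4.9727,3.2750) cross=32.767; C₋=(4.4537,-2.2887) cross=-32.767
  mode - wants cross < 0 → take C=(4.4537,-2.2887) (cross=-32.767)
ex = (C−B)/|BC| = (0.8759,-0.4826); ey = (0.4826,0.8759)
P = B + 2.28·ex + 1.20·ey = (0.8987,1.0401)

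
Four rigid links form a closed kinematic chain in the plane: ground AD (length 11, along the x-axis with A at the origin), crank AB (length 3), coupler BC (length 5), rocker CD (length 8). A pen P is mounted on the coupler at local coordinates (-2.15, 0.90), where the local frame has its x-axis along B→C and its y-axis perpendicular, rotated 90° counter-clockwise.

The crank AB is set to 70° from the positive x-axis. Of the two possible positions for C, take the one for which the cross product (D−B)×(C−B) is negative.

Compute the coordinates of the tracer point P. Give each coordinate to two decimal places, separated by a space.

0.91 5.15

A=(0,0), D=(11.00,0)
B = A + 3.00·(cos70°, sin70°) = (1.0261, 2.8191)
|BD| = 10.3647
circle(B,5.00) ∩ circle(D,8.00): a=3.3010, h=3.7555
  candidates: C₊=(5.2240,5.5352) cross=38.924; C₋=(3.1811,-1.6927) cross=-38.924
  mode - wants cross < 0 → take C=(3.1811,-1.6927) (cross=-38.924)
ex = (C−B)/|BC| = (0.4310,-0.9023); ey = (0.9023,0.4310)
P = B + -2.15·ex + 0.90·ey = (0.9115,5.1470)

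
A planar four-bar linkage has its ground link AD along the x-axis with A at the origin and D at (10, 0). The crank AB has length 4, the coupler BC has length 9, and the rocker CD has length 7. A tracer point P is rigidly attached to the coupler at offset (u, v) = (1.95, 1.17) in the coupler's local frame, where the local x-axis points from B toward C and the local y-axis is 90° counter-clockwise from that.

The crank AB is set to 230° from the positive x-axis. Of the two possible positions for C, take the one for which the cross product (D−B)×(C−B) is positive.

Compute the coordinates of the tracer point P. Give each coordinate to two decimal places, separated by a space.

-2.01 -0.86

A=(0,0), D=(10.00,0)
B = A + 4.00·(cos230°, sin230°) = (-2.5712, -3.0642)
|BD| = 12.9392
circle(B,9.00) ∩ circle(D,7.00): a=7.7062, h=4.6492
  candidates: C₊=(3.8148,3.2777) cross=60.157; C₋=(6.0168,-5.7562) cross=-60.157
  mode + wants cross > 0 → take C=(3.8148,3.2777) (cross=60.157)
ex = (C−B)/|BC| = (0.7096,0.7047); ey = (-0.7047,0.7096)
P = B + 1.95·ex + 1.17·ey = (-2.0120,-0.8599)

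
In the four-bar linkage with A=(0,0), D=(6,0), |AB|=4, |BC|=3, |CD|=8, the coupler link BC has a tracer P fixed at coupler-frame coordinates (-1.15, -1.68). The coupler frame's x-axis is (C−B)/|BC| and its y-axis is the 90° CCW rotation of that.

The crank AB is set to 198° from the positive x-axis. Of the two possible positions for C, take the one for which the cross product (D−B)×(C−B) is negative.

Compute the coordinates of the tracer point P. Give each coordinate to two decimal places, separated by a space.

A=(0,0), D=(6.00,0)
B = A + 4.00·(cos198°, sin198°) = (-3.8042, -1.2361)
|BD| = 9.8818
circle(B,3.00) ∩ circle(D,8.00): a=2.1580, h=2.0840
  candidates: C₊=(-1.9238,1.1015) cross=20.593; C₋=(-1.4025,-3.0337) cross=-20.593
  mode - wants cross < 0 → take C=(-1.4025,-3.0337) (cross=-20.593)
ex = (C−B)/|BC| = (0.8006,-0.5992); ey = (0.5992,0.8006)
P = B + -1.15·ex + -1.68·ey = (-5.7316,-1.8920)

-5.73 -1.89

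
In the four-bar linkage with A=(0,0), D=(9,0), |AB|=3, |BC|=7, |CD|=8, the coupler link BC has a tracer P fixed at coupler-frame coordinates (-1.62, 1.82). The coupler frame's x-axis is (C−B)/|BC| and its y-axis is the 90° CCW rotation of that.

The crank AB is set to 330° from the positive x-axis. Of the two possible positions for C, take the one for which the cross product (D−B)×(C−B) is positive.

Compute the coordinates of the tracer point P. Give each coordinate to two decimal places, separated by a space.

A=(0,0), D=(9.00,0)
B = A + 3.00·(cos330°, sin330°) = (2.5981, -1.5000)
|BD| = 6.5753
circle(B,7.00) ∩ circle(D,8.00): a=2.1470, h=6.6626
  candidates: C₊=(3.1686,5.4767) cross=43.809; C₋=(6.2084,-7.4971) cross=-43.809
  mode + wants cross > 0 → take C=(3.1686,5.4767) (cross=43.809)
ex = (C−B)/|BC| = (0.0815,0.9967); ey = (-0.9967,0.0815)
P = B + -1.62·ex + 1.82·ey = (0.6521,-2.9663)

0.65 -2.97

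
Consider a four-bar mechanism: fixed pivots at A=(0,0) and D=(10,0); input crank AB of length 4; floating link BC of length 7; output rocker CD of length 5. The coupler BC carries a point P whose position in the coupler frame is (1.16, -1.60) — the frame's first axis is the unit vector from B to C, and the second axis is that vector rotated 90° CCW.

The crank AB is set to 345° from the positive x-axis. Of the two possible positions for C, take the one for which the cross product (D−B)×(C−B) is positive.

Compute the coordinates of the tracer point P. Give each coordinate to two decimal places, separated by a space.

A=(0,0), D=(10.00,0)
B = A + 4.00·(cos345°, sin345°) = (3.8637, -1.0353)
|BD| = 6.2230
circle(B,7.00) ∩ circle(D,5.00): a=5.0398, h=4.8580
  candidates: C₊=(8.0251,4.5935) cross=30.231; C₋=(9.6415,-4.9871) cross=-30.231
  mode + wants cross > 0 → take C=(8.0251,4.5935) (cross=30.231)
ex = (C−B)/|BC| = (0.5945,0.8041); ey = (-0.8041,0.5945)
P = B + 1.16·ex + -1.60·ey = (5.8399,-1.0537)

5.84 -1.05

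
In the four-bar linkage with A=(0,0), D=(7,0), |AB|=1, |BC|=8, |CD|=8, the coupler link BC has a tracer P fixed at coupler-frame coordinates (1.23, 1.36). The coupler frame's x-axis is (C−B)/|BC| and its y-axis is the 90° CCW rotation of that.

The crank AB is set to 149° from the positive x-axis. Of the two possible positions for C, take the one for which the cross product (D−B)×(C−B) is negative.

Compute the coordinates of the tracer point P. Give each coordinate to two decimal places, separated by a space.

A=(0,0), D=(7.00,0)
B = A + 1.00·(cos149°, sin149°) = (-0.8572, 0.5150)
|BD| = 7.8740
circle(B,8.00) ∩ circle(D,8.00): a=3.9370, h=6.9642
  candidates: C₊=(3.5269,7.2068) cross=54.836; C₋=(2.6159,-6.6918) cross=-54.836
  mode - wants cross < 0 → take C=(2.6159,-6.6918) (cross=-54.836)
ex = (C−B)/|BC| = (0.4341,-0.9008); ey = (0.9008,0.4341)
P = B + 1.23·ex + 1.36·ey = (0.9020,-0.0026)

0.90 -0.00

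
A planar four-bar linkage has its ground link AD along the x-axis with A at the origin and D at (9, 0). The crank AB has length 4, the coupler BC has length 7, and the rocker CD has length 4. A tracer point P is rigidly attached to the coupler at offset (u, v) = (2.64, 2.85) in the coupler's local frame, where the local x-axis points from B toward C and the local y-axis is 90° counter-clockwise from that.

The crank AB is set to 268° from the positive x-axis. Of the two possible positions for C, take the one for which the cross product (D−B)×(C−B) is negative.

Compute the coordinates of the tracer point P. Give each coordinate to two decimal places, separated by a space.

A=(0,0), D=(9.00,0)
B = A + 4.00·(cos268°, sin268°) = (-0.1396, -3.9976)
|BD| = 9.9756
circle(B,7.00) ∩ circle(D,4.00): a=6.6418, h=2.2104
  candidates: C₊=(5.0598,0.6892) cross=22.050; C₋=(6.8314,-3.3611) cross=-22.050
  mode - wants cross < 0 → take C=(6.8314,-3.3611) (cross=-22.050)
ex = (C−B)/|BC| = (0.9959,0.0909); ey = (-0.0909,0.9959)
P = B + 2.64·ex + 2.85·ey = (2.2304,-0.9193)

2.23 -0.92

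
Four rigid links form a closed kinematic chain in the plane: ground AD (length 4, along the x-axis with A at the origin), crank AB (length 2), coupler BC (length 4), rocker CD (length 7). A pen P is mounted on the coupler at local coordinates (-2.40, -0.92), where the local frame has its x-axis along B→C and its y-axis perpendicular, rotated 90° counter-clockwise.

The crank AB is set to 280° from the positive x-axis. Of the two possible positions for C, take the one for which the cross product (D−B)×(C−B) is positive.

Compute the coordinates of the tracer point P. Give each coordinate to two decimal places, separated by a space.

A=(0,0), D=(4.00,0)
B = A + 2.00·(cos280°, sin280°) = (0.3473, -1.9696)
|BD| = 4.1499
circle(B,4.00) ∩ circle(D,7.00): a=-1.9011, h=3.5194
  candidates: C₊=(-2.9964,0.2258) cross=14.605; C₋=(0.3444,-5.9696) cross=-14.605
  mode + wants cross > 0 → take C=(-2.9964,0.2258) (cross=14.605)
ex = (C−B)/|BC| = (-0.8359,0.5489); ey = (-0.5489,-0.8359)
P = B + -2.40·ex + -0.92·ey = (2.8584,-2.5178)

2.86 -2.52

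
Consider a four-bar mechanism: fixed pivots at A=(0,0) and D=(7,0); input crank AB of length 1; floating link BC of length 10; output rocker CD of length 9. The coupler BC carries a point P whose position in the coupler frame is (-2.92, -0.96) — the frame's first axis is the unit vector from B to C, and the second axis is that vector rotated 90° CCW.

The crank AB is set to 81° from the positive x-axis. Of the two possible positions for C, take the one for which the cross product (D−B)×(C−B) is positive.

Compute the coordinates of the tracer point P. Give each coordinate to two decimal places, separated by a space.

A=(0,0), D=(7.00,0)
B = A + 1.00·(cos81°, sin81°) = (0.1564, 0.9877)
|BD| = 6.9145
circle(B,10.00) ∩ circle(D,9.00): a=4.8312, h=8.7556
  candidates: C₊=(6.1887,8.9634) cross=60.540; C₋=(3.6874,-8.3682) cross=-60.540
  mode + wants cross > 0 → take C=(6.1887,8.9634) (cross=60.540)
ex = (C−B)/|BC| = (0.6032,0.7976); ey = (-0.7976,0.6032)
P = B + -2.92·ex + -0.96·ey = (-0.8393,-1.9203)

-0.84 -1.92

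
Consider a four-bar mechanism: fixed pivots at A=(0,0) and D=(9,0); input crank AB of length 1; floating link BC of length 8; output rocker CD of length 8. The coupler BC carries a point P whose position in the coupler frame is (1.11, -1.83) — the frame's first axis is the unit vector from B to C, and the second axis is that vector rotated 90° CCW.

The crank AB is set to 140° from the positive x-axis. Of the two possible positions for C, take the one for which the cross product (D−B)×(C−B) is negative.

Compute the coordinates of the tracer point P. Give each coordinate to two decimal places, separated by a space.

-1.66 -1.30

A=(0,0), D=(9.00,0)
B = A + 1.00·(cos140°, sin140°) = (-0.7660, 0.6428)
|BD| = 9.7872
circle(B,8.00) ∩ circle(D,8.00): a=4.8936, h=6.3287
  candidates: C₊=(4.5326,6.6365) cross=61.940; C₋=(3.7013,-5.9937) cross=-61.940
  mode - wants cross < 0 → take C=(3.7013,-5.9937) (cross=-61.940)
ex = (C−B)/|BC| = (0.5584,-0.8296); ey = (0.8296,0.5584)
P = B + 1.11·ex + -1.83·ey = (-1.6643,-1.2999)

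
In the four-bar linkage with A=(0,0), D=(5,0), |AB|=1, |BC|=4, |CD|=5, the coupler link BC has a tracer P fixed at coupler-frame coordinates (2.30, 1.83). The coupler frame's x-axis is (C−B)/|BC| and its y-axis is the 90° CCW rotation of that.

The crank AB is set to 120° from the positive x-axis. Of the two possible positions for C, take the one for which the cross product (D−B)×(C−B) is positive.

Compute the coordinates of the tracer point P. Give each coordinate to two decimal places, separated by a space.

-0.50 3.81

A=(0,0), D=(5.00,0)
B = A + 1.00·(cos120°, sin120°) = (-0.5000, 0.8660)
|BD| = 5.5678
circle(B,4.00) ∩ circle(D,5.00): a=1.9757, h=3.4780
  candidates: C₊=(1.9926,3.9944) cross=19.365; C₋=(0.9106,-2.8770) cross=-19.365
  mode + wants cross > 0 → take C=(1.9926,3.9944) (cross=19.365)
ex = (C−B)/|BC| = (0.6231,0.7821); ey = (-0.7821,0.6231)
P = B + 2.30·ex + 1.83·ey = (-0.4980,3.8052)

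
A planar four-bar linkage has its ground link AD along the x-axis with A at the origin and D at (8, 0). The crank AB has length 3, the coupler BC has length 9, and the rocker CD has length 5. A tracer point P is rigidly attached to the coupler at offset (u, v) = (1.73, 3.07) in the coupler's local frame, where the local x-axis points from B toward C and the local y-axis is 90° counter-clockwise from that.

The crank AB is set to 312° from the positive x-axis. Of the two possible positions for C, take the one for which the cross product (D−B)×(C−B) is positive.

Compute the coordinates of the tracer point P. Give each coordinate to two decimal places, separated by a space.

A=(0,0), D=(8.00,0)
B = A + 3.00·(cos312°, sin312°) = (2.0074, -2.2294)
|BD| = 6.3939
circle(B,9.00) ∩ circle(D,5.00): a=7.5761, h=4.8582
  candidates: C₊=(7.4141,4.9656) cross=31.063; C₋=(10.8020,-4.1411) cross=-31.063
  mode + wants cross > 0 → take C=(7.4141,4.9656) (cross=31.063)
ex = (C−B)/|BC| = (0.6007,0.7994); ey = (-0.7994,0.6007)
P = B + 1.73·ex + 3.07·ey = (0.5924,0.9979)

0.59 1.00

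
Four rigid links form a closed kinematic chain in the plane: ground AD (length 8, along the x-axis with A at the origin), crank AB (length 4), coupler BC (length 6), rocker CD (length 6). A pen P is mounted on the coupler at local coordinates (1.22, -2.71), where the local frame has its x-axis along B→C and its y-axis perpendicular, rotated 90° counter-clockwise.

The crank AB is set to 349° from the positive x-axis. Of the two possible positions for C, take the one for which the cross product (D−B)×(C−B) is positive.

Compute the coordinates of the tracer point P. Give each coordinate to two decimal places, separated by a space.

6.80 -0.01

A=(0,0), D=(8.00,0)
B = A + 4.00·(cos349°, sin349°) = (3.9265, -0.7632)
|BD| = 4.1444
circle(B,6.00) ∩ circle(D,6.00): a=2.0722, h=5.6308
  candidates: C₊=(4.9263,5.1529) cross=23.336; C₋=(7.0002,-5.9161) cross=-23.336
  mode + wants cross > 0 → take C=(4.9263,5.1529) (cross=23.336)
ex = (C−B)/|BC| = (0.1666,0.9860); ey = (-0.9860,0.1666)
P = B + 1.22·ex + -2.71·ey = (6.8019,-0.0119)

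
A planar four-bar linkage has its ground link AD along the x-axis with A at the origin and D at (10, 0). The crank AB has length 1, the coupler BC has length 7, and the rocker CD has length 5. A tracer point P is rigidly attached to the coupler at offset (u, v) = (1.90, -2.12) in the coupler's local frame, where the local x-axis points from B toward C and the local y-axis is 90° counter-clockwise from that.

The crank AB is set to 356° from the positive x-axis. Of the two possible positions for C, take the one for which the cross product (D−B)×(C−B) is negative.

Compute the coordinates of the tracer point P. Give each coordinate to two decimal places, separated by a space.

1.43 -2.88

A=(0,0), D=(10.00,0)
B = A + 1.00·(cos356°, sin356°) = (0.9976, -0.0698)
|BD| = 9.0027
circle(B,7.00) ∩ circle(D,5.00): a=5.8343, h=3.8680
  candidates: C₊=(6.8017,3.8433) cross=34.822; C₋=(6.8616,-3.8924) cross=-34.822
  mode - wants cross < 0 → take C=(6.8616,-3.8924) (cross=-34.822)
ex = (C−B)/|BC| = (0.8377,-0.5461); ey = (0.5461,0.8377)
P = B + 1.90·ex + -2.12·ey = (1.4315,-2.8833)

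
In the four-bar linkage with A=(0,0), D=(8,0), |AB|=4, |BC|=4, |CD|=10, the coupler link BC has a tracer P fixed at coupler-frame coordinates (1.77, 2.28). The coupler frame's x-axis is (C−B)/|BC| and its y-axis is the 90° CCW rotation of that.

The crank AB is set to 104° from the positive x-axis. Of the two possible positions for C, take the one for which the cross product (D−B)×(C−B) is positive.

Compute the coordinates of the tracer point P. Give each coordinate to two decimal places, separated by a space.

A=(0,0), D=(8.00,0)
B = A + 4.00·(cos104°, sin104°) = (-0.9677, 3.8812)
|BD| = 9.7715
circle(B,4.00) ∩ circle(D,10.00): a=0.5876, h=3.9566
  candidates: C₊=(1.1431,7.2789) cross=38.662; C₋=(-2.0000,0.0167) cross=-38.662
  mode + wants cross > 0 → take C=(1.1431,7.2789) (cross=38.662)
ex = (C−B)/|BC| = (0.5277,0.8494); ey = (-0.8494,0.5277)
P = B + 1.77·ex + 2.28·ey = (-1.9704,6.5878)

-1.97 6.59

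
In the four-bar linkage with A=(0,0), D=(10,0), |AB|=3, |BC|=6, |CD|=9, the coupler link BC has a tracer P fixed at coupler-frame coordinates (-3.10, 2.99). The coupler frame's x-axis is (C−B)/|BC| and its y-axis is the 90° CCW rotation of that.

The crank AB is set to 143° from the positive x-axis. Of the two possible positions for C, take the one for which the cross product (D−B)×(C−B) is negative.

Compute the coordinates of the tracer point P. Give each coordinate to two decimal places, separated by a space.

-2.09 6.10

A=(0,0), D=(10.00,0)
B = A + 3.00·(cos143°, sin143°) = (-2.3959, 1.8054)
|BD| = 12.5267
circle(B,6.00) ∩ circle(D,9.00): a=4.4672, h=4.0055
  candidates: C₊=(2.6019,5.1253) cross=50.176; C₋=(1.4473,-2.8021) cross=-50.176
  mode - wants cross < 0 → take C=(1.4473,-2.8021) (cross=-50.176)
ex = (C−B)/|BC| = (0.6405,-0.7679); ey = (0.7679,0.6405)
P = B + -3.10·ex + 2.99·ey = (-2.0855,6.1012)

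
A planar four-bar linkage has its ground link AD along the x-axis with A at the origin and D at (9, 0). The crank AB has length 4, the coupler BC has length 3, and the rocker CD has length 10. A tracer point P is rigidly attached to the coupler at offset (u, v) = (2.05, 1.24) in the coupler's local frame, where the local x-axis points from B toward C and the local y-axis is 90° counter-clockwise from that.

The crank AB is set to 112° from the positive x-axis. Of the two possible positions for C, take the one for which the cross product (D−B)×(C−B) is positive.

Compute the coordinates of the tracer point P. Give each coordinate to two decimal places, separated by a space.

A=(0,0), D=(9.00,0)
B = A + 4.00·(cos112°, sin112°) = (-1.4984, 3.7087)
|BD| = 11.1343
circle(B,3.00) ∩ circle(D,10.00): a=1.4806, h=2.6092
  candidates: C₊=(0.7668,5.6757) cross=29.051; C₋=(-0.9714,0.7554) cross=-29.051
  mode + wants cross > 0 → take C=(0.7668,5.6757) (cross=29.051)
ex = (C−B)/|BC| = (0.7551,0.6557); ey = (-0.6557,0.7551)
P = B + 2.05·ex + 1.24·ey = (-0.7636,5.9891)

-0.76 5.99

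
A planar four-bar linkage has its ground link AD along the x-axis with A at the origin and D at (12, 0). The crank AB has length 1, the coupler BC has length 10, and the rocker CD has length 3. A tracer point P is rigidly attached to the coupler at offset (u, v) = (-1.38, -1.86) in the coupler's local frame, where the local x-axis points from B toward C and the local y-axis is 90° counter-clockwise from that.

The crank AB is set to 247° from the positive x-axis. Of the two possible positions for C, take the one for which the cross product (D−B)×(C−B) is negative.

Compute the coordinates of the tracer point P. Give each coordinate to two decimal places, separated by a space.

A=(0,0), D=(12.00,0)
B = A + 1.00·(cos247°, sin247°) = (-0.3907, -0.9205)
|BD| = 12.4249
circle(B,10.00) ∩ circle(D,3.00): a=9.8744, h=1.5797
  candidates: C₊=(9.3395,1.3864) cross=19.627; C₋=(9.5736,-1.7643) cross=-19.627
  mode - wants cross < 0 → take C=(9.5736,-1.7643) (cross=-19.627)
ex = (C−B)/|BC| = (0.9964,-0.0844); ey = (0.0844,0.9964)
P = B + -1.38·ex + -1.86·ey = (-1.9227,-2.6574)

-1.92 -2.66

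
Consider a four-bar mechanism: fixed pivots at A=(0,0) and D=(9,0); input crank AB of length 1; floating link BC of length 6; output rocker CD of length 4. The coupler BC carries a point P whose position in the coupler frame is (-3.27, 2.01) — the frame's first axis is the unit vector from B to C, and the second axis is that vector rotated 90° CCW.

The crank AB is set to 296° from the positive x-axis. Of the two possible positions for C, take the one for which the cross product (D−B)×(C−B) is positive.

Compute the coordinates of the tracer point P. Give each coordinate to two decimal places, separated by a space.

A=(0,0), D=(9.00,0)
B = A + 1.00·(cos296°, sin296°) = (0.4384, -0.8988)
|BD| = 8.6087
circle(B,6.00) ∩ circle(D,4.00): a=5.4660, h=2.4745
  candidates: C₊=(5.6161,2.1329) cross=21.302; C₋=(6.1328,-2.7891) cross=-21.302
  mode + wants cross > 0 → take C=(5.6161,2.1329) (cross=21.302)
ex = (C−B)/|BC| = (0.8630,0.5053); ey = (-0.5053,0.8630)
P = B + -3.27·ex + 2.01·ey = (-3.3991,-0.8165)

-3.40 -0.82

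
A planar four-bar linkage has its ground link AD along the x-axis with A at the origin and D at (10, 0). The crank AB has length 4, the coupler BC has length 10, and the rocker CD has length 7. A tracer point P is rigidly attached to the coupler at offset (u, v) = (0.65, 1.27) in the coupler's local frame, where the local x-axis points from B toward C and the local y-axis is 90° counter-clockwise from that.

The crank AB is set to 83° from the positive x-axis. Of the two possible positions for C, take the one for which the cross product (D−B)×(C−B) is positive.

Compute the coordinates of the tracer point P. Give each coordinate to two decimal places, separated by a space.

0.72 5.38

A=(0,0), D=(10.00,0)
B = A + 4.00·(cos83°, sin83°) = (0.4875, 3.9702)
|BD| = 10.3078
circle(B,10.00) ∩ circle(D,7.00): a=7.6278, h=6.4666
  candidates: C₊=(10.0174,7.0000) cross=66.657; C₋=(5.0360,-4.9355) cross=-66.657
  mode + wants cross > 0 → take C=(10.0174,7.0000) (cross=66.657)
ex = (C−B)/|BC| = (0.9530,0.3030); ey = (-0.3030,0.9530)
P = B + 0.65·ex + 1.27·ey = (0.7221,5.3774)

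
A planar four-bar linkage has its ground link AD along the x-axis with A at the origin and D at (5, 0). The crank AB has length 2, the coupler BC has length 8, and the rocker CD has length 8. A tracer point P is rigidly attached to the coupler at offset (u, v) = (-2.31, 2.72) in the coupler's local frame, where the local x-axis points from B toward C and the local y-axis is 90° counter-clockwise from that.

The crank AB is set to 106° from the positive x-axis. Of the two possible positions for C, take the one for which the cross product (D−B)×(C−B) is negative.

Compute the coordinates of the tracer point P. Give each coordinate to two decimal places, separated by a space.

2.07 4.35

A=(0,0), D=(5.00,0)
B = A + 2.00·(cos106°, sin106°) = (-0.5513, 1.9225)
|BD| = 5.8748
circle(B,8.00) ∩ circle(D,8.00): a=2.9374, h=7.4412
  candidates: C₊=(4.6595,7.9928) cross=43.715; C₋=(-0.2108,-6.0702) cross=-43.715
  mode - wants cross < 0 → take C=(-0.2108,-6.0702) (cross=-43.715)
ex = (C−B)/|BC| = (0.0426,-0.9991); ey = (0.9991,0.0426)
P = B + -2.31·ex + 2.72·ey = (2.0679,4.3462)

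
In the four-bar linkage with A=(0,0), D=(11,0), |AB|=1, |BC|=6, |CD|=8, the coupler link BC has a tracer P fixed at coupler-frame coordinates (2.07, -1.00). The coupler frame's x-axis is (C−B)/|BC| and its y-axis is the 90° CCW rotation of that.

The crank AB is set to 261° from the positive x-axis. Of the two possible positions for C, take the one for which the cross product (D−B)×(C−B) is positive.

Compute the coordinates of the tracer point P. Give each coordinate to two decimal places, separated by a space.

A=(0,0), D=(11.00,0)
B = A + 1.00·(cos261°, sin261°) = (-0.1564, -0.9877)
|BD| = 11.2001
circle(B,6.00) ∩ circle(D,8.00): a=4.3500, h=4.1324
  candidates: C₊=(3.8122,3.5123) cross=46.284; C₋=(4.5411,-4.7204) cross=-46.284
  mode + wants cross > 0 → take C=(3.8122,3.5123) (cross=46.284)
ex = (C−B)/|BC| = (0.6614,0.7500); ey = (-0.7500,0.6614)
P = B + 2.07·ex + -1.00·ey = (1.9628,-0.0966)

1.96 -0.10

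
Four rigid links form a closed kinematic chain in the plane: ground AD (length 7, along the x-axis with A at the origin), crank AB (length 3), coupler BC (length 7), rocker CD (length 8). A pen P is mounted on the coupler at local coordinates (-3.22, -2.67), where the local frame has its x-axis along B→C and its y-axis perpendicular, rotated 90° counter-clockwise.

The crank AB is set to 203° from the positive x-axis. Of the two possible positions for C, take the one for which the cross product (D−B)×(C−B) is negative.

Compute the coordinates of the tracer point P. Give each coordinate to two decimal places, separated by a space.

A=(0,0), D=(7.00,0)
B = A + 3.00·(cos203°, sin203°) = (-2.7615, -1.1722)
|BD| = 9.8316
circle(B,7.00) ∩ circle(D,8.00): a=4.1530, h=5.6350
  candidates: C₊=(0.6900,4.9177) cross=55.401; C₋=(2.0337,-6.2718) cross=-55.401
  mode - wants cross < 0 → take C=(2.0337,-6.2718) (cross=-55.401)
ex = (C−B)/|BC| = (0.6850,-0.7285); ey = (0.7285,0.6850)
P = B + -3.22·ex + -2.67·ey = (-6.9124,-0.6554)

-6.91 -0.66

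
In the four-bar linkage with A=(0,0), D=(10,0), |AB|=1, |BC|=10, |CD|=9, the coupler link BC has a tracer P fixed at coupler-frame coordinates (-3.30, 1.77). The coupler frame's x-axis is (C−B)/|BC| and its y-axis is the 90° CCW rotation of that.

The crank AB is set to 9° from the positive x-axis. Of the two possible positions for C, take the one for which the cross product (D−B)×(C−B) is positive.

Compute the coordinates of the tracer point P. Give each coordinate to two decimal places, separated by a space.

A=(0,0), D=(10.00,0)
B = A + 1.00·(cos9°, sin9°) = (0.9877, 0.1564)
|BD| = 9.0137
circle(B,10.00) ∩ circle(D,9.00): a=5.5608, h=8.3113
  candidates: C₊=(6.6919,8.3700) cross=74.915; C₋=(6.4034,-8.2501) cross=-74.915
  mode + wants cross > 0 → take C=(6.6919,8.3700) (cross=74.915)
ex = (C−B)/|BC| = (0.5704,0.8214); ey = (-0.8214,0.5704)
P = B + -3.30·ex + 1.77·ey = (-2.3485,-1.5444)

-2.35 -1.54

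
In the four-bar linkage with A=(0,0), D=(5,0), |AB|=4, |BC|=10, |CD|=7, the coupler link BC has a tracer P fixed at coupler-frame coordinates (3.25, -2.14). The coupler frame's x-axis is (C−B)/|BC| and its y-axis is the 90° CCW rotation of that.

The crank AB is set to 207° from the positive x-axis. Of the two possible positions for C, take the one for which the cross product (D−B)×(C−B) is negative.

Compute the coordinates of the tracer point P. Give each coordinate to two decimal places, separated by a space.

A=(0,0), D=(5.00,0)
B = A + 4.00·(cos207°, sin207°) = (-3.5640, -1.8160)
|BD| = 8.7544
circle(B,10.00) ∩ circle(D,7.00): a=7.2900, h=6.8451
  candidates: C₊=(2.1475,6.3925) cross=59.925; C₋=(4.9873,-7.0000) cross=-59.925
  mode - wants cross < 0 → take C=(4.9873,-7.0000) (cross=-59.925)
ex = (C−B)/|BC| = (0.8551,-0.5184); ey = (0.5184,0.8551)
P = B + 3.25·ex + -2.14·ey = (-1.8942,-5.3308)

-1.89 -5.33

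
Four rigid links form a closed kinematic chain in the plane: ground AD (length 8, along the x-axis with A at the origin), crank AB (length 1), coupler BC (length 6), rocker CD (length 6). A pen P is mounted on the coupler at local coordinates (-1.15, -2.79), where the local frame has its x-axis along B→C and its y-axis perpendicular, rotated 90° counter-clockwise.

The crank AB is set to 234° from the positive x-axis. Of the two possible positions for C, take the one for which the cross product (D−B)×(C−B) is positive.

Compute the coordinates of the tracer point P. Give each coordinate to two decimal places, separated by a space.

A=(0,0), D=(8.00,0)
B = A + 1.00·(cos234°, sin234°) = (-0.5878, -0.8090)
|BD| = 8.6258
circle(B,6.00) ∩ circle(D,6.00): a=4.3129, h=4.1712
  candidates: C₊=(3.3149,3.7483) cross=35.980; C₋=(4.0973,-4.5573) cross=-35.980
  mode + wants cross > 0 → take C=(3.3149,3.7483) (cross=35.980)
ex = (C−B)/|BC| = (0.6504,0.7596); ey = (-0.7596,0.6504)
P = B + -1.15·ex + -2.79·ey = (0.7834,-3.4972)

0.78 -3.50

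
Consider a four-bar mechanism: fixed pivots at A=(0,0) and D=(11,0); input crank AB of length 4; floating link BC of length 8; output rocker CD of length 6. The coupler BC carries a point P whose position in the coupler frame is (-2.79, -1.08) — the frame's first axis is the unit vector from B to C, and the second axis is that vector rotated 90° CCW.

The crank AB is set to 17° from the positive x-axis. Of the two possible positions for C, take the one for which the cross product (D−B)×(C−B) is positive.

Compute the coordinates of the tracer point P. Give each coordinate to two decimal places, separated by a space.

2.23 -1.36

A=(0,0), D=(11.00,0)
B = A + 4.00·(cos17°, sin17°) = (3.8252, 1.1695)
|BD| = 7.2695
circle(B,8.00) ∩ circle(D,6.00): a=5.5606, h=5.7515
  candidates: C₊=(10.2387,5.9515) cross=41.810; C₋=(8.3881,-5.4017) cross=-41.810
  mode + wants cross > 0 → take C=(10.2387,5.9515) (cross=41.810)
ex = (C−B)/|BC| = (0.8017,0.5978); ey = (-0.5978,0.8017)
P = B + -2.79·ex + -1.08·ey = (2.2341,-1.3641)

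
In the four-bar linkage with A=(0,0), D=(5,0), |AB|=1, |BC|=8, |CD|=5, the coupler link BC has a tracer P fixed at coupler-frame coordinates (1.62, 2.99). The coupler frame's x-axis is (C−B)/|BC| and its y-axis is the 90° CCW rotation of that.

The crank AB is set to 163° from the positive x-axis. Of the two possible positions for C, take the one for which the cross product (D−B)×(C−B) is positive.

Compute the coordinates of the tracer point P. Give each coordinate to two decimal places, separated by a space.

A=(0,0), D=(5.00,0)
B = A + 1.00·(cos163°, sin163°) = (-0.9563, 0.2924)
|BD| = 5.9635
circle(B,8.00) ∩ circle(D,5.00): a=6.2516, h=4.9917
  candidates: C₊=(5.5325,4.9716) cross=29.768; C₋=(5.0431,-4.9998) cross=-29.768
  mode + wants cross > 0 → take C=(5.5325,4.9716) (cross=29.768)
ex = (C−B)/|BC| = (0.8111,0.5849); ey = (-0.5849,0.8111)
P = B + 1.62·ex + 2.99·ey = (-1.3912,3.6651)

-1.39 3.67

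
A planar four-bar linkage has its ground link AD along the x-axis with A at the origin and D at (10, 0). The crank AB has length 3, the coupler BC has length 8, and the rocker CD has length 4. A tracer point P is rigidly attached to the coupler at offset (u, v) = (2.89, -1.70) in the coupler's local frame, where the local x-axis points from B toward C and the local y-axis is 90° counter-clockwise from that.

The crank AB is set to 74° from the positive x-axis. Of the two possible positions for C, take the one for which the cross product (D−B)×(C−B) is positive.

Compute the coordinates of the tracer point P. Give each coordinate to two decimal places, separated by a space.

3.89 1.53

A=(0,0), D=(10.00,0)
B = A + 3.00·(cos74°, sin74°) = (0.8269, 2.8838)
|BD| = 9.6157
circle(B,8.00) ∩ circle(D,4.00): a=7.3038, h=3.2642
  candidates: C₊=(8.7734,3.8073) cross=31.388; C₋=(6.8155,-2.4206) cross=-31.388
  mode + wants cross > 0 → take C=(8.7734,3.8073) (cross=31.388)
ex = (C−B)/|BC| = (0.9933,0.1154); ey = (-0.1154,0.9933)
P = B + 2.89·ex + -1.70·ey = (3.8938,1.5288)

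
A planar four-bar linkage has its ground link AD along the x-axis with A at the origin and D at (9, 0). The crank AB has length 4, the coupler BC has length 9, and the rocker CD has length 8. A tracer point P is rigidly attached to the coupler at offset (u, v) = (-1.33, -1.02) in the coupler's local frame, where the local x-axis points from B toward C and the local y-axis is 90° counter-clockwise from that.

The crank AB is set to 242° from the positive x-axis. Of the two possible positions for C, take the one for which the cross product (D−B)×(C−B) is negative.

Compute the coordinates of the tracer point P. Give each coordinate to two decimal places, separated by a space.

-3.52 -3.86

A=(0,0), D=(9.00,0)
B = A + 4.00·(cos242°, sin242°) = (-1.8779, -3.5318)
|BD| = 11.4369
circle(B,9.00) ∩ circle(D,8.00): a=6.4616, h=6.2648
  candidates: C₊=(2.3333,4.4222) cross=71.649; C₋=(6.2025,-7.4949) cross=-71.649
  mode - wants cross < 0 → take C=(6.2025,-7.4949) (cross=-71.649)
ex = (C−B)/|BC| = (0.8978,-0.4404); ey = (0.4404,0.8978)
P = B + -1.33·ex + -1.02·ey = (-3.5212,-3.8619)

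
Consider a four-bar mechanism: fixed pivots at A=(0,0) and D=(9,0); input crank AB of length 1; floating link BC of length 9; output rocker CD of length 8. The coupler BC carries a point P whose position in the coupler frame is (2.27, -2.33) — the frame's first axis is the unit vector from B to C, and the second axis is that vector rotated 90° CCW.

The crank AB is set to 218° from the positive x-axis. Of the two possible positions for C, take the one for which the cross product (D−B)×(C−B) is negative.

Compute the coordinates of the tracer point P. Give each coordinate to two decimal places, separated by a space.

A=(0,0), D=(9.00,0)
B = A + 1.00·(cos218°, sin218°) = (-0.7880, -0.6157)
|BD| = 9.8074
circle(B,9.00) ∩ circle(D,8.00): a=5.7704, h=6.9067
  candidates: C₊=(4.5374,6.6397) cross=67.737; C₋=(5.4046,-7.1465) cross=-67.737
  mode - wants cross < 0 → take C=(5.4046,-7.1465) (cross=-67.737)
ex = (C−B)/|BC| = (0.6881,-0.7257); ey = (0.7257,0.6881)
P = B + 2.27·ex + -2.33·ey = (-0.9169,-3.8661)

-0.92 -3.87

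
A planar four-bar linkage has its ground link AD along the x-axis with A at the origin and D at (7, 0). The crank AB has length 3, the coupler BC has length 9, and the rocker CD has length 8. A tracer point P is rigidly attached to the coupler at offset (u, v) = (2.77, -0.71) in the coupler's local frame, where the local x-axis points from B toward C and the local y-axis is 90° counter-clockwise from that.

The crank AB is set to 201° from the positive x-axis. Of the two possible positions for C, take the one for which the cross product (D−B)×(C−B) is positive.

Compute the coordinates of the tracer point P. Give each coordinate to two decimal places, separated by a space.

-0.67 0.83

A=(0,0), D=(7.00,0)
B = A + 3.00·(cos201°, sin201°) = (-2.8007, -1.0751)
|BD| = 9.8595
circle(B,9.00) ∩ circle(D,8.00): a=5.7919, h=6.8887
  candidates: C₊=(2.2054,6.4041) cross=67.919; C₋=(3.7078,-7.2912) cross=-67.919
  mode + wants cross > 0 → take C=(2.2054,6.4041) (cross=67.919)
ex = (C−B)/|BC| = (0.5562,0.8310); ey = (-0.8310,0.5562)
P = B + 2.77·ex + -0.71·ey = (-0.6699,0.8319)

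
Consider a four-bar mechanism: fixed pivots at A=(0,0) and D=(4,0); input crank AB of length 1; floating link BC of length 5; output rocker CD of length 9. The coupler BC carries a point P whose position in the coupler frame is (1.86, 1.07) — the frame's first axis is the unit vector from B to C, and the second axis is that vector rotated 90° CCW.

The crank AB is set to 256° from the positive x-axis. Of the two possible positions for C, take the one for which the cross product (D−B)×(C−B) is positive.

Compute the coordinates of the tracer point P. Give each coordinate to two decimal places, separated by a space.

A=(0,0), D=(4.00,0)
B = A + 1.00·(cos256°, sin256°) = (-0.2419, -0.9703)
|BD| = 4.3515
circle(B,5.00) ∩ circle(D,9.00): a=-4.2589, h=2.6196
  candidates: C₊=(-4.9777,0.6337) cross=11.399; C₋=(-3.8094,-4.4736) cross=-11.399
  mode + wants cross > 0 → take C=(-4.9777,0.6337) (cross=11.399)
ex = (C−B)/|BC| = (-0.9471,0.3208); ey = (-0.3208,-0.9471)
P = B + 1.86·ex + 1.07·ey = (-2.3469,-1.3871)

-2.35 -1.39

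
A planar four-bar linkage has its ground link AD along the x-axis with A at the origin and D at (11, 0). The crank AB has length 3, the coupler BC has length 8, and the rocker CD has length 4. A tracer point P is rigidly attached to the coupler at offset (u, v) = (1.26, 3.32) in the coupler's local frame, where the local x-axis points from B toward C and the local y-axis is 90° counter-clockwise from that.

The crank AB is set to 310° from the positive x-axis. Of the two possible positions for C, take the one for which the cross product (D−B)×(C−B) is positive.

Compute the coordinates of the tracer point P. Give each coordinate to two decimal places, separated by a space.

A=(0,0), D=(11.00,0)
B = A + 3.00·(cos310°, sin310°) = (1.9284, -2.2981)
|BD| = 9.3582
circle(B,8.00) ∩ circle(D,4.00): a=7.2437, h=3.3954
  candidates: C₊=(8.1164,2.7722) cross=31.775; C₋=(9.7841,-3.8107) cross=-31.775
  mode + wants cross > 0 → take C=(8.1164,2.7722) (cross=31.775)
ex = (C−B)/|BC| = (0.7735,0.6338); ey = (-0.6338,0.7735)
P = B + 1.26·ex + 3.32·ey = (0.7988,1.0685)

0.80 1.07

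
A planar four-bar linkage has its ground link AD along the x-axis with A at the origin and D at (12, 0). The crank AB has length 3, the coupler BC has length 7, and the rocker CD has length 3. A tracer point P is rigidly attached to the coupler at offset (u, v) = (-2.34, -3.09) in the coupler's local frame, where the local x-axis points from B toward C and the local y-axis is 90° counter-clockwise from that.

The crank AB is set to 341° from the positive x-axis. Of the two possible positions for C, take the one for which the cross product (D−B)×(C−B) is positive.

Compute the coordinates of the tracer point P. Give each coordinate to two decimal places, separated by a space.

A=(0,0), D=(12.00,0)
B = A + 3.00·(cos341°, sin341°) = (2.8366, -0.9767)
|BD| = 9.2153
circle(B,7.00) ∩ circle(D,3.00): a=6.7780, h=1.7490
  candidates: C₊=(9.3910,1.4809) cross=16.118; C₋=(9.7617,-1.9975) cross=-16.118
  mode + wants cross > 0 → take C=(9.3910,1.4809) (cross=16.118)
ex = (C−B)/|BC| = (0.9363,0.3511); ey = (-0.3511,0.9363)
P = B + -2.34·ex + -3.09·ey = (1.7304,-4.6915)

1.73 -4.69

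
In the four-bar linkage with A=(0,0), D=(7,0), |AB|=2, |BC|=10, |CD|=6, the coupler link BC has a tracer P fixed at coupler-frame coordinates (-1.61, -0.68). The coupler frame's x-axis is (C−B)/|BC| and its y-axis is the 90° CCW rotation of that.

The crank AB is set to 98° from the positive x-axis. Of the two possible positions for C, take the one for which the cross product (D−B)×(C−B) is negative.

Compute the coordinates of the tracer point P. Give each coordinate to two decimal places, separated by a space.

A=(0,0), D=(7.00,0)
B = A + 2.00·(cos98°, sin98°) = (-0.2783, 1.9805)
|BD| = 7.5430
circle(B,10.00) ∩ circle(D,6.00): a=8.0138, h=5.9815
  candidates: C₊=(9.0249,5.6480) cross=45.118; C₋=(5.8838,-5.8953) cross=-45.118
  mode - wants cross < 0 → take C=(5.8838,-5.8953) (cross=-45.118)
ex = (C−B)/|BC| = (0.6162,-0.7876); ey = (0.7876,0.6162)
P = B + -1.61·ex + -0.68·ey = (-1.8060,2.8295)

-1.81 2.83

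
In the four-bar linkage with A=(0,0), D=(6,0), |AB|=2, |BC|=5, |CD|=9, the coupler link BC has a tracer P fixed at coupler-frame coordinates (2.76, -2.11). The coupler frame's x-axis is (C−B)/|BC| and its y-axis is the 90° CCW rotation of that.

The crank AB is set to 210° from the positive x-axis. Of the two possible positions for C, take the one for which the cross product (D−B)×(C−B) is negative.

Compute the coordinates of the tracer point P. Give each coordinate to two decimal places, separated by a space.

A=(0,0), D=(6.00,0)
B = A + 2.00·(cos210°, sin210°) = (-1.7321, -1.0000)
|BD| = 7.7964
circle(B,5.00) ∩ circle(D,9.00): a=0.3068, h=4.9906
  candidates: C₊=(-2.0678,3.9887) cross=38.909; C₋=(-0.7876,-5.9100) cross=-38.909
  mode - wants cross < 0 → take C=(-0.7876,-5.9100) (cross=-38.909)
ex = (C−B)/|BC| = (0.1889,-0.9820); ey = (0.9820,0.1889)
P = B + 2.76·ex + -2.11·ey = (-3.2827,-4.1089)

-3.28 -4.11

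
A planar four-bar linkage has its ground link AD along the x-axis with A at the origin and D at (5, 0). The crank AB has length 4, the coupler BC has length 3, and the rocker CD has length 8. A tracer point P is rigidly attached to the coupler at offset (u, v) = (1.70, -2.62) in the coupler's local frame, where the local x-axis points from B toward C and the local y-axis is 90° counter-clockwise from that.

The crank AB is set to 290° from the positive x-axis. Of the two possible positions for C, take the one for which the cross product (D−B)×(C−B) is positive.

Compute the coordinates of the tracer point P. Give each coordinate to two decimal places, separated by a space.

A=(0,0), D=(5.00,0)
B = A + 4.00·(cos290°, sin290°) = (1.3681, -3.7588)
|BD| = 5.2268
circle(B,3.00) ∩ circle(D,8.00): a=-2.6480, h=1.4100
  candidates: C₊=(-1.4859,-4.6832) cross=7.370; C₋=(0.5421,-6.6428) cross=-7.370
  mode + wants cross > 0 → take C=(-1.4859,-4.6832) (cross=7.370)
ex = (C−B)/|BC| = (-0.9513,-0.3082); ey = (0.3082,-0.9513)
P = B + 1.70·ex + -2.62·ey = (-1.0566,-1.7901)

-1.06 -1.79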